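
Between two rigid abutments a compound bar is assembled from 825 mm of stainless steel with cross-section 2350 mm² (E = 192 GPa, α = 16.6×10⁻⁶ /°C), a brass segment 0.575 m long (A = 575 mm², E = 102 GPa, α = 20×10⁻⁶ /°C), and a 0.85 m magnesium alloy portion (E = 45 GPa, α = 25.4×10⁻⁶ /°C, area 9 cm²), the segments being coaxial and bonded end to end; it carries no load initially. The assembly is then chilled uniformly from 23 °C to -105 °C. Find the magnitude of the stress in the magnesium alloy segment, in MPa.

With the walls removed the bar would change length by δ_free = Σ αᵢΔT Lᵢ = 16.6×10⁻⁶×128×825 + 20×10⁻⁶×128×575 + 25.4×10⁻⁶×128×850 = 5.988 mm.
The walls prevent any net length change, so an axial force P (same in every segment) develops. Compatibility: P · Σ Lᵢ/(AᵢEᵢ) = δ_free.
The series flexibility is Σ Lᵢ/(AᵢEᵢ) = 825/(2350×192×10³) + 575/(575×102×10³) + 850/(900×45×10³) = 3.262×10⁻⁵ mm/N.
Hence P = δ_free / Σ(L/AE) = 5.988/3.262×10⁻⁵ = 183.6 kN (tensile).
σ_{magnesium alloy} = P / A = 183600 / 900 = 204 MPa.

σ ≈ 204 MPa (tensile)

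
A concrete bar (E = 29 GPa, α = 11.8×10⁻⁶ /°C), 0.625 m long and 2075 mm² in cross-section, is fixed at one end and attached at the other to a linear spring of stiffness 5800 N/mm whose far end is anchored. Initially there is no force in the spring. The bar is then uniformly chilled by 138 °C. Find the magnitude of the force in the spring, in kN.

P ≈ 5.57 kN

Free thermal contraction: δ_free = αΔT L = 11.8×10⁻⁶ × 138 × 625 = 1.018 mm.
Let P be the tensile force in the spring. The bar extends elastically by PL/(AE) and the spring stretches by P/k; together these equal δ_free.
P [ L/(AE) + 1/k ] = δ_free → P [ 625/(2075×29×10³) + 1/(5800) ] = 1.018.
P = 1.018 / 0.0001828 = 5568 N.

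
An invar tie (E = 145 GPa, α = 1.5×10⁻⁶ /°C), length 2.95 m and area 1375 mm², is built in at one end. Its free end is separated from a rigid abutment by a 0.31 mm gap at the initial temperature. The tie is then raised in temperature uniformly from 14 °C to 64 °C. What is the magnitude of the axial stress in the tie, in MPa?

σ ≈ 0 MPa

Free thermal elongation = αΔT L = 1.5×10⁻⁶ × 50 × 2950 = 0.2213 mm.
This is smaller than the 0.31 mm clearance, so the tie expands freely without reaching the stop — the stress is zero.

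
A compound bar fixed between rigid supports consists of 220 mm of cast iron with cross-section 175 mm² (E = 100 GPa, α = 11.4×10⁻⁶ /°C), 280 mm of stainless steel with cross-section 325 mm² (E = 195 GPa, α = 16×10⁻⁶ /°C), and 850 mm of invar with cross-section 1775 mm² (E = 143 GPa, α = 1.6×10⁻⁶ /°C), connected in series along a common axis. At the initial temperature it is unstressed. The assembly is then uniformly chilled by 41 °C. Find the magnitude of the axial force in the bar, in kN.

Free thermal contraction of the whole bar: Σ αᵢΔT Lᵢ = 11.4×10⁻⁶×41×220 + 16×10⁻⁶×41×280 + 1.6×10⁻⁶×41×850 = 0.3423 mm.
The walls prevent any net length change, so an axial force P (same in every segment) develops. Compatibility: P · Σ Lᵢ/(AᵢEᵢ) = δ_free.
Σ Lᵢ/(AᵢEᵢ) = 220/(175×100×10³) + 280/(325×195×10³) + 850/(1775×143×10³) = 2.034×10⁻⁵ mm/N.
P = 0.3423 / 2.034×10⁻⁵ = 16830 N = 16.83 kN, tensile.

P ≈ 16.8 kN (tensile)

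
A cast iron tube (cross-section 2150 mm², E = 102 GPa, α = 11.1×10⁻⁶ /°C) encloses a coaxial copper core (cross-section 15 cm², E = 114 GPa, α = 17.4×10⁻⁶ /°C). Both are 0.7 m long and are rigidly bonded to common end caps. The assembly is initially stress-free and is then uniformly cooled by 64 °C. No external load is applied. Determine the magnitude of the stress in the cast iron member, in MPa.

σ ≈ 18 MPa (compressive)

Equilibrium of a rigid end plate with no external load gives equal and opposite internal forces ±P in the two members. Since α_{copper} > α_{cast iron}, cooling drives the copper into tension and the cast iron into compression.
Equating the net (thermal + elastic) strains gives |α₁ − α₂|·ΔT = P·[1/(A₁E₁) + 1/(A₂E₂)].
|α₁ − α₂|·ΔT = 6.3×10⁻⁶ × 64 = 0.0004032.
1/(A₁E₁) + 1/(A₂E₂) = 1/(2150×102×10³) + 1/(1500×114×10³) = 1.041×10⁻⁸ N⁻¹.
So P = 0.0004032 / 1.041×10⁻⁸ = 38.74 kN.
σ_{cast iron} = P/A₁ = 38740/2150 = 18.02 MPa, compressive.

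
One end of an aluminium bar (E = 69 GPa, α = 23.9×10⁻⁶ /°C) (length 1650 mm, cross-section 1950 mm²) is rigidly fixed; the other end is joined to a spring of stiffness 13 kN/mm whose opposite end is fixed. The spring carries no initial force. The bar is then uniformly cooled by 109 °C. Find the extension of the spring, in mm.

δ ≈ 3.71 mm

If the spring were absent the bar would shorten by αΔT L = 23.9×10⁻⁶ × 109 × 1650 = 4.298 mm.
Let P be the tensile force in the spring. The bar extends elastically by PL/(AE) and the spring stretches by P/k; together these equal δ_free.
P [ L/(AE) + 1/k ] = δ_free → P [ 1650/(1950×69×10³) + 1/(13×10³) ] = 4.298.
P = 4.298 / 8.919×10⁻⁵ = 48200 N.
Spring extension = P/k = 48200/(13×10³) = 3.707 mm.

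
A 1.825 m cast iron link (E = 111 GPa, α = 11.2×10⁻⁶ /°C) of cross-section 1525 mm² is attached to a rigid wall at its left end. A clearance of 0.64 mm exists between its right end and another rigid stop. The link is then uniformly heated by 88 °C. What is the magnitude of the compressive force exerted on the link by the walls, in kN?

Unrestrained expansion: δ_free = αΔT L = 11.2×10⁻⁶ × 88 × 1825 = 1.799 mm.
The gap closes (δ_free > 0.64 mm) and the wall then resists a further 1.799 − 0.64 = 1.159 mm of expansion.
That suppressed elongation corresponds to σ = E·Δ/L = 111×10³ × 1.159/1825 = 70.48 MPa.
P = σA = 70.48 × 1525 = 107.5 kN.

P ≈ 107 kN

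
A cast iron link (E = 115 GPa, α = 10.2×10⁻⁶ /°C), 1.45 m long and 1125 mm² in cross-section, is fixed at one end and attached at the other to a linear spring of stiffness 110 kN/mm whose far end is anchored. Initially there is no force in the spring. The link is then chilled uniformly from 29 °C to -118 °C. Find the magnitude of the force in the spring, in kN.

P ≈ 107 kN

Free thermal contraction: δ_free = αΔT L = 10.2×10⁻⁶ × 147 × 1450 = 2.174 mm.
Let P be the tensile force in the spring. The link extends elastically by PL/(AE) and the spring stretches by P/k; together these equal δ_free.
P [ L/(AE) + 1/k ] = δ_free → P [ 1450/(1125×115×10³) + 1/(110×10³) ] = 2.174.
P = 2.174 / 2.03×10⁻⁵ = 107100 N.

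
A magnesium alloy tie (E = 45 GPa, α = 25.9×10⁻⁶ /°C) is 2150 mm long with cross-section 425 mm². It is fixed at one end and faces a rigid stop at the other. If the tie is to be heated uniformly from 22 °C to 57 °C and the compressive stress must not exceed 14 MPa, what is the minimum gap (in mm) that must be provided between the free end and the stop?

Free expansion if unrestrained: δ_free = αΔT L = 25.9×10⁻⁶ × 35 × 2150 = 1.949 mm.
A stress of 14 MPa corresponds to the wall pushing the tie back by σL/E = 14×2150/(45×10³) = 0.6689 mm.
The gap must absorb the remainder: g_min = 1.949 − 0.6689 = 1.28 mm.

g ≈ 1.28 mm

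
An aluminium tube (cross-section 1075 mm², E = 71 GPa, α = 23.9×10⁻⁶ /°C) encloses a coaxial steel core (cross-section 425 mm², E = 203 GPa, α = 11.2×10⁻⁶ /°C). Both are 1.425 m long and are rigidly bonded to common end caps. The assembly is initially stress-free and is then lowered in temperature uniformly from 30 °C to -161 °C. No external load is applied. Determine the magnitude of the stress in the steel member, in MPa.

Both members must finish at the same length. With the larger α, the aluminium tends to over-contract; the plates restrain it, putting the aluminium in tension and the steel in compression. With no external load the two internal forces are equal and opposite, magnitude P.
Compatibility of the two members (thermal + elastic change equal): (α₁ − α₂)ΔT = P·[1/(A₁E₁) + 1/(A₂E₂)].
|α₁ − α₂|·ΔT = 12.7×10⁻⁶ × 191 = 0.002426.
1/(A₁E₁) + 1/(A₂E₂) = 1/(1075×71×10³) + 1/(425×203×10³) = 2.469×10⁻⁸ N⁻¹.
P = 0.002426 / 2.469×10⁻⁸ = 98240 N = 98.24 kN.
σ_{steel} = P/A₂ = 98240/425 = 231.1 MPa, compressive.

σ ≈ 231 MPa (compressive)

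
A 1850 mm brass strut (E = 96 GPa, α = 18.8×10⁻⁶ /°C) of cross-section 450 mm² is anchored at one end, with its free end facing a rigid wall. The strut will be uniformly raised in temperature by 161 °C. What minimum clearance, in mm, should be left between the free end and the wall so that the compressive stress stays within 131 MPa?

Free expansion if unrestrained: δ_free = αΔT L = 18.8×10⁻⁶ × 161 × 1850 = 5.6 mm.
A stress of 131 MPa corresponds to the wall pushing the strut back by σL/E = 131×1850/(96×10³) = 2.524 mm.
So the gap has to take up the difference, g_min = δ_free − σL/E = 5.6 − 2.524 = 3.075 mm.

g ≈ 3.08 mm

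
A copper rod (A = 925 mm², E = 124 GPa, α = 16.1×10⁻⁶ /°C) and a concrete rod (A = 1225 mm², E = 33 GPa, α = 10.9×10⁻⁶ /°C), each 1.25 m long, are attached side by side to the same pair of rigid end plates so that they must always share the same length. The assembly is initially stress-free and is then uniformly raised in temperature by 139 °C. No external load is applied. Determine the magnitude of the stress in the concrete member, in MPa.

σ ≈ 17.6 MPa (tensile)

Equilibrium of a rigid end plate with no external load gives equal and opposite internal forces ±P in the two members. Since α_{copper} > α_{concrete}, heating drives the copper into compression and the concrete into tension.
Equating the net (thermal + elastic) strains gives |α₁ − α₂|·ΔT = P·[1/(A₁E₁) + 1/(A₂E₂)].
|α₁ − α₂|·ΔT = 5.2×10⁻⁶ × 139 = 0.0007228.
1/(A₁E₁) + 1/(A₂E₂) = 1/(925×124×10³) + 1/(1225×33×10³) = 3.346×10⁻⁸ N⁻¹.
P = 0.0007228 / 3.346×10⁻⁸ = 21600 N = 21.6 kN.
σ_{concrete} = P/A₂ = 21600/1225 = 17.64 MPa, tensile.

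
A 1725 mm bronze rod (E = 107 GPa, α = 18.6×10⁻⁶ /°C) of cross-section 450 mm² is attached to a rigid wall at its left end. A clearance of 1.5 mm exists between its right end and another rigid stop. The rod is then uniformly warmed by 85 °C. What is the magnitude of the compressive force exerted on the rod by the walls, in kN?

P ≈ 34.3 kN

Unrestrained expansion: δ_free = αΔT L = 18.6×10⁻⁶ × 85 × 1725 = 2.727 mm.
After closing the 1.5 mm clearance, 2.727 − 1.5 = 1.227 mm of expansion remains to be suppressed by the wall.
Compatibility: PL/(AE) = 1.227 mm, so σ = P/A = E × (1.227/1725) = 76.12 MPa.
Force on the wall = σA = 76.12 × 450 mm² = 34.26 kN.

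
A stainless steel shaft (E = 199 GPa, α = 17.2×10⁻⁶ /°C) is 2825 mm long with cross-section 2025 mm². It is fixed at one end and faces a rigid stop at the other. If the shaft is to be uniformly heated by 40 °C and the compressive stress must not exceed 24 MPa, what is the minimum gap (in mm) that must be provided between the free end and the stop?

g ≈ 1.6 mm

Free expansion if unrestrained: δ_free = αΔT L = 17.2×10⁻⁶ × 40 × 2825 = 1.944 mm.
At the allowable stress the elastic shortening the wall may impose is σL/E = 24 × 2825 / (199×10³) = 0.3407 mm.
The gap must absorb the remainder: g_min = 1.944 − 0.3407 = 1.603 mm.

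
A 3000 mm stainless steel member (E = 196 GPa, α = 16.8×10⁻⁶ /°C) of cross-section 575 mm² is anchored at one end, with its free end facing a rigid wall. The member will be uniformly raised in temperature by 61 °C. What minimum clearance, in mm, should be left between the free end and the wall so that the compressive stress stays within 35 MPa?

With no wall the member would lengthen by αΔT L = 16.8×10⁻⁶ × 61 × 3000 = 3.074 mm.
A stress of 35 MPa corresponds to the wall pushing the member back by σL/E = 35×3000/(196×10³) = 0.5357 mm.
The gap must absorb the remainder: g_min = 3.074 − 0.5357 = 2.539 mm.

g ≈ 2.54 mm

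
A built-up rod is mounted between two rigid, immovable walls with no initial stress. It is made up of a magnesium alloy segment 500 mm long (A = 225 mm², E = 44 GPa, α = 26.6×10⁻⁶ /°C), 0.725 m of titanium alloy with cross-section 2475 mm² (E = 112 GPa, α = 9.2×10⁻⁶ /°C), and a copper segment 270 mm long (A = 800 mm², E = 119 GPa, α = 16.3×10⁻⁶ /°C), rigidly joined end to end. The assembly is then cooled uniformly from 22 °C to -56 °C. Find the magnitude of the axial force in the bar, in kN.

P ≈ 34 kN (tensile)

With the walls removed the bar would change length by δ_free = Σ αᵢΔT Lᵢ = 26.6×10⁻⁶×78×500 + 9.2×10⁻⁶×78×725 + 16.3×10⁻⁶×78×270 = 1.901 mm.
Since the ends are fixed, an axial force P builds up, equal in every segment, with P · Σ Lᵢ/(AᵢEᵢ) = δ_free.
The series flexibility is Σ Lᵢ/(AᵢEᵢ) = 500/(225×44×10³) + 725/(2475×112×10³) + 270/(800×119×10³) = 5.596×10⁻⁵ mm/N.
P = 1.901 / 5.596×10⁻⁵ = 33970 N = 33.97 kN, tensile.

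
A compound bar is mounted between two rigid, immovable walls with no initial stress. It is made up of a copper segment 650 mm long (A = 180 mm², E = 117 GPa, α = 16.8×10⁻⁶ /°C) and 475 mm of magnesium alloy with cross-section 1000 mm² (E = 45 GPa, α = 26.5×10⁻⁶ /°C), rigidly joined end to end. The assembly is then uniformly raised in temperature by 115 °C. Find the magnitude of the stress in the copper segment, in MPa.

If the supports were absent, the total length change would be Σ αᵢΔT Lᵢ = 16.8×10⁻⁶×115×650 + 26.5×10⁻⁶×115×475 = 2.703 mm.
The rigid supports impose zero overall length change; the single axial force P common to all segments must satisfy P Σ Lᵢ/(AᵢEᵢ) = δ_free.
Σ Lᵢ/(AᵢEᵢ) = 650/(180×117×10³) + 475/(1000×45×10³) = 4.142×10⁻⁵ mm/N.
Hence P = δ_free / Σ(L/AE) = 2.703/4.142×10⁻⁵ = 65.27 kN (compressive).
σ_{copper} = P / A = 65270 / 180 = 362.6 MPa.

σ ≈ 363 MPa (compressive)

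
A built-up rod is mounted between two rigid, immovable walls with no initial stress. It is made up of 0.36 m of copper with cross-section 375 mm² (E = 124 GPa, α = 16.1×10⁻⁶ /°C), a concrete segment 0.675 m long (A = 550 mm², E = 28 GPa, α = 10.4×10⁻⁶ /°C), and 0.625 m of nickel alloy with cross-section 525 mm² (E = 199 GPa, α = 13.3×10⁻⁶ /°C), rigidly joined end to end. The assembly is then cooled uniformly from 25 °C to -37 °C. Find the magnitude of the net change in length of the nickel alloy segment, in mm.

|ΔL| ≈ 0.379 mm

With the walls removed the bar would change length by δ_free = Σ αᵢΔT Lᵢ = 16.1×10⁻⁶×62×360 + 10.4×10⁻⁶×62×675 + 13.3×10⁻⁶×62×625 = 1.31 mm.
Since the ends are fixed, an axial force P builds up, equal in every segment, with P · Σ Lᵢ/(AᵢEᵢ) = δ_free.
The series flexibility is Σ Lᵢ/(AᵢEᵢ) = 360/(375×124×10³) + 675/(550×28×10³) + 625/(525×199×10³) = 5.756×10⁻⁵ mm/N.
P = 1.31 / 5.756×10⁻⁵ = 22760 N = 22.76 kN, tensile.
For the nickel alloy segment, free thermal change = 13.3×10⁻⁶×62×625 = 0.5154 mm and elastic change from P = 22760×625/(525×199×10³) = 0.1362 mm; these oppose, so the net change is 0.379 mm (segment shortens).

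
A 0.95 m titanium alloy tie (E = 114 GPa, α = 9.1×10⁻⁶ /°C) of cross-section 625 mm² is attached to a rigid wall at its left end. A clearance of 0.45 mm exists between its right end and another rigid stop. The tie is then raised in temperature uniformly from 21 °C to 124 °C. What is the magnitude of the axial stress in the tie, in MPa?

Free thermal elongation = αΔT L = 9.1×10⁻⁶ × 103 × 950 = 0.8904 mm.
After closing the 0.45 mm clearance, 0.8904 − 0.45 = 0.4404 mm of expansion remains to be suppressed by the wall.
That suppressed elongation corresponds to σ = E·Δ/L = 114×10³ × 0.4404/950 = 52.85 MPa.

σ ≈ 52.9 MPa (compressive)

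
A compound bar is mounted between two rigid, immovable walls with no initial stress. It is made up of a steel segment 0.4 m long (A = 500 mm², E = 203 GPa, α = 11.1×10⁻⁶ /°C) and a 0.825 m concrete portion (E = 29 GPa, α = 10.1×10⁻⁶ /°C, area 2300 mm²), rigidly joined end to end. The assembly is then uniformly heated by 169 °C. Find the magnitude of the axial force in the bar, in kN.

P ≈ 132 kN (compressive)

With the walls removed the bar would change length by δ_free = Σ αᵢΔT Lᵢ = 11.1×10⁻⁶×169×400 + 10.1×10⁻⁶×169×825 = 2.159 mm.
The walls prevent any net length change, so an axial force P (same in every segment) develops. Compatibility: P · Σ Lᵢ/(AᵢEᵢ) = δ_free.
Σ Lᵢ/(AᵢEᵢ) = 400/(500×203×10³) + 825/(2300×29×10³) = 1.631×10⁻⁵ mm/N.
P = 2.159 / 1.631×10⁻⁵ = 132300 N = 132.3 kN, compressive.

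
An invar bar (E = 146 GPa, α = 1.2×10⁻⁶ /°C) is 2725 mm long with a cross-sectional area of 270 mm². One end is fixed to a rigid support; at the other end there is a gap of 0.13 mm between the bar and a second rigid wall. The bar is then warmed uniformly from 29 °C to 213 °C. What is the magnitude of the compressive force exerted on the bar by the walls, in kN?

P ≈ 6.82 kN

Unrestrained expansion: δ_free = αΔT L = 1.2×10⁻⁶ × 184 × 2725 = 0.6017 mm.
The gap closes (δ_free > 0.13 mm) and the wall then resists a further 0.6017 − 0.13 = 0.4717 mm of expansion.
Compatibility: PL/(AE) = 0.4717 mm, so σ = P/A = E × (0.4717/2725) = 25.27 MPa.
P = σA = 25.27 × 270 = 6.823 kN.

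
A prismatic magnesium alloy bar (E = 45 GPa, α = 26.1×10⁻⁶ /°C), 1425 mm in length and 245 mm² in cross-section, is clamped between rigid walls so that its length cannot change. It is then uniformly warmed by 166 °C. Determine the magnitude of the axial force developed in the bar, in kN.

Full restraint means ε = 0, so the stress is σ = EαΔT = 45×10³ × 26.1×10⁻⁶ × 166 = 195 MPa.
Then P = σA = 195 × 245 mm² = 47.77 kN, compressive.

P ≈ 47.8 kN (compressive)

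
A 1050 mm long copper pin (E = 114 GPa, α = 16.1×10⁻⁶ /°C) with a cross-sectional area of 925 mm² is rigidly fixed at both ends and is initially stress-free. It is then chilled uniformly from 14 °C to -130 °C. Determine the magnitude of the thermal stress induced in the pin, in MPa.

σ ≈ 264 MPa (tensile)

The supports are rigid, so the total axial strain is zero. The restrained thermal strain is ε = αΔT = 16.1×10⁻⁶ × 144 = 2318.4×10⁻⁶.
The stress required to suppress this strain is σ = Eε = 114×10³ × 2318.4×10⁻⁶ = 264.3 MPa, tensile since the pin is trying to contract.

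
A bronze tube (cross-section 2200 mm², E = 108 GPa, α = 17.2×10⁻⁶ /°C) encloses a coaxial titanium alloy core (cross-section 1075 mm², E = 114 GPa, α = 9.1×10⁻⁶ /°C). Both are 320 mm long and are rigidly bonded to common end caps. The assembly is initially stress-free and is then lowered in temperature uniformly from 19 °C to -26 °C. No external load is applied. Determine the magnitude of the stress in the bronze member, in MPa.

Equilibrium of a rigid end plate with no external load gives equal and opposite internal forces ±P in the two members. Since α_{bronze} > α_{titanium alloy}, cooling drives the bronze into tension and the titanium alloy into compression.
Equating the net (thermal + elastic) strains gives |α₁ − α₂|·ΔT = P·[1/(A₁E₁) + 1/(A₂E₂)].
|α₁ − α₂|·ΔT = 8.1×10⁻⁶ × 45 = 0.0003645.
1/(A₁E₁) + 1/(A₂E₂) = 1/(2200×108×10³) + 1/(1075×114×10³) = 1.237×10⁻⁸ N⁻¹.
So P = 0.0003645 / 1.237×10⁻⁸ = 29.47 kN.
σ_{bronze} = P/A₁ = 29470/2200 = 13.4 MPa, tensile.

σ ≈ 13.4 MPa (tensile)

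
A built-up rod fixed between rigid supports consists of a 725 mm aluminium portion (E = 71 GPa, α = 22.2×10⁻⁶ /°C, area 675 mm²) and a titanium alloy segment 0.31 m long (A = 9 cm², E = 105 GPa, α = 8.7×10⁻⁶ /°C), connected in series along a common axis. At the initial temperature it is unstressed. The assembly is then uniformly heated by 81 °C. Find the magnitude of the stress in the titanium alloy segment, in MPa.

σ ≈ 91.9 MPa (compressive)

Free thermal expansion of the whole bar: Σ αᵢΔT Lᵢ = 22.2×10⁻⁶×81×725 + 8.7×10⁻⁶×81×310 = 1.522 mm.
Since the ends are fixed, an axial force P builds up, equal in every segment, with P · Σ Lᵢ/(AᵢEᵢ) = δ_free.
Σ Lᵢ/(AᵢEᵢ) = 725/(675×71×10³) + 310/(900×105×10³) = 1.841×10⁻⁵ mm/N.
P = 1.522 / 1.841×10⁻⁵ = 82690 N = 82.69 kN, compressive.
σ_{titanium alloy} = P / A = 82690 / 900 = 91.88 MPa.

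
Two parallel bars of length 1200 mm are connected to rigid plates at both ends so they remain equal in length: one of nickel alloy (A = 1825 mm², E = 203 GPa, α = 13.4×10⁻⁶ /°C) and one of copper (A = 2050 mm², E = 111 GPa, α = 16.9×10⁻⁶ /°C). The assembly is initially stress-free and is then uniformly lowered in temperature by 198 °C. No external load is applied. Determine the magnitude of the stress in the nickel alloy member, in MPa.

The copper has the larger α, so on cooling it would change length more than the nickel alloy if both were free. The rigid plates force a common final length, so the copper is put into tension and the nickel alloy into compression, with equal and opposite forces P (no external load).
Equating the net (thermal + elastic) strains gives |α₁ − α₂|·ΔT = P·[1/(A₁E₁) + 1/(A₂E₂)].
|α₁ − α₂|·ΔT = 3.5×10⁻⁶ × 198 = 0.000693.
1/(A₁E₁) + 1/(A₂E₂) = 1/(1825×203×10³) + 1/(2050×111×10³) = 7.094×10⁻⁹ N⁻¹.
So P = 0.000693 / 7.094×10⁻⁹ = 97.69 kN.
σ_{nickel alloy} = P/A₁ = 97690/1825 = 53.53 MPa, compressive.

σ ≈ 53.5 MPa (compressive)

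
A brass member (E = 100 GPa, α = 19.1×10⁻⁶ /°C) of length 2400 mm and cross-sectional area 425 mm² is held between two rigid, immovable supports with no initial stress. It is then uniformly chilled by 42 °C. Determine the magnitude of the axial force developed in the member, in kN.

The ends cannot move, so σ = EαΔT = 100×10³ × 19.1×10⁻⁶ × 42 = 80.22 MPa.
Then P = σA = 80.22 × 425 mm² = 34.09 kN, tensile.

P ≈ 34.1 kN (tensile)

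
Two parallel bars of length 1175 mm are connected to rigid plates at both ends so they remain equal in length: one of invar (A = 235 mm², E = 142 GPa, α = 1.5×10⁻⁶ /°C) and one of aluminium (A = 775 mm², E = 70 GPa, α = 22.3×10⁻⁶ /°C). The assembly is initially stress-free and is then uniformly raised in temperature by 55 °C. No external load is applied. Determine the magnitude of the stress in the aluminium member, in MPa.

Both members must finish at the same length. With the larger α, the aluminium tends to over-expand; the plates restrain it, putting the aluminium in compression and the invar in tension. With no external load the two internal forces are equal and opposite, magnitude P.
Equating the net (thermal + elastic) strains gives |α₁ − α₂|·ΔT = P·[1/(A₁E₁) + 1/(A₂E₂)].
|α₁ − α₂|·ΔT = 20.8×10⁻⁶ × 55 = 0.001144.
1/(A₁E₁) + 1/(A₂E₂) = 1/(235×142×10³) + 1/(775×70×10³) = 4.84×10⁻⁸ N⁻¹.
P = 0.001144 / 4.84×10⁻⁸ = 23640 N = 23.64 kN.
σ_{aluminium} = P/A₂ = 23640/775 = 30.5 MPa, compressive.

σ ≈ 30.5 MPa (compressive)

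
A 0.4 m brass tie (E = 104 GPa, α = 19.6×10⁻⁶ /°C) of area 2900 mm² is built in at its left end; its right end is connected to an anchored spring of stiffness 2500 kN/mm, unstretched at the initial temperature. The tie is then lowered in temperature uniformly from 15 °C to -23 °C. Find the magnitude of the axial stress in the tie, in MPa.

The unrestrained thermal change is αΔT L = 19.6×10⁻⁶ × 38 × 400 = 0.2979 mm.
With a force P in the spring, the elastic change of the tie is PL/(AE) and that of the spring is P/k; compatibility requires their sum to equal δ_free.
So P = δ_free / [L/(AE) + 1/k] = 0.2979 / [ 400/(2900×104×10³) + 1/(2500×10³) ].
P = 0.2979 / 1.726×10⁻⁶ = 172600 N.
σ = P/A = 172600/2900 = 59.51 MPa.

σ ≈ 59.5 MPa (tensile)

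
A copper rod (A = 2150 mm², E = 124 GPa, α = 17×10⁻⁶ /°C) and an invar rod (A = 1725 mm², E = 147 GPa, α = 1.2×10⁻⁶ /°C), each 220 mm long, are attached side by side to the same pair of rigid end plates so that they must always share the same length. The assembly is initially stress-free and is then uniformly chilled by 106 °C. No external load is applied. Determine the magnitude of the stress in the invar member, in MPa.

Equilibrium of a rigid end plate with no external load gives equal and opposite internal forces ±P in the two members. Since α_{copper} > α_{invar}, cooling drives the copper into tension and the invar into compression.
Setting the final lengths equal and cancelling L: (α₁ − α₂)ΔT = P/(A₁E₁) + P/(A₂E₂).
|α₁ − α₂|·ΔT = 15.8×10⁻⁶ × 106 = 0.001675.
1/(A₁E₁) + 1/(A₂E₂) = 1/(2150×124×10³) + 1/(1725×147×10³) = 7.695×10⁻⁹ N⁻¹.
P = 0.001675 / 7.695×10⁻⁹ = 217700 N = 217.7 kN.
σ_{invar} = P/A₂ = 217700/1725 = 126.2 MPa, compressive.

σ ≈ 126 MPa (compressive)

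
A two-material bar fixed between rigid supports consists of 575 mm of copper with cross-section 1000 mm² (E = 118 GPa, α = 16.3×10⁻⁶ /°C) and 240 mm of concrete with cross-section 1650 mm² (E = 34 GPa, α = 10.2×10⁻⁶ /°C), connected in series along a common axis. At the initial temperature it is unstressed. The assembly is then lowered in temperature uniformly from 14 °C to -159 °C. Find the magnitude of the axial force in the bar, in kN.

P ≈ 223 kN (tensile)

Free thermal contraction of the whole bar: Σ αᵢΔT Lᵢ = 16.3×10⁻⁶×173×575 + 10.2×10⁻⁶×173×240 = 2.045 mm.
The walls prevent any net length change, so an axial force P (same in every segment) develops. Compatibility: P · Σ Lᵢ/(AᵢEᵢ) = δ_free.
Σ Lᵢ/(AᵢEᵢ) = 575/(1000×118×10³) + 240/(1650×34×10³) = 9.151×10⁻⁶ mm/N.
P = 2.045 / 9.151×10⁻⁶ = 223500 N = 223.5 kN, tensile.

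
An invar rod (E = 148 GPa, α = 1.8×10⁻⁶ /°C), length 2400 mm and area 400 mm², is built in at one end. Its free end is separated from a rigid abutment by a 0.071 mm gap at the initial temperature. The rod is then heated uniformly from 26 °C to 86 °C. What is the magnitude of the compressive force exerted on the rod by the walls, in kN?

If the wall were absent the rod would grow by αΔT L = 1.8×10⁻⁶ × 60 × 2400 = 0.2592 mm.
This exceeds the 0.071 mm gap, so the wall pushes back. The portion of expansion that must be recovered elastically is δ_free − gap = 0.2592 − 0.071 = 0.1882 mm.
Compatibility: PL/(AE) = 0.1882 mm, so σ = P/A = E × (0.1882/2400) = 11.61 MPa.
P = σA = 11.61 × 400 = 4.642 kN.

P ≈ 4.64 kN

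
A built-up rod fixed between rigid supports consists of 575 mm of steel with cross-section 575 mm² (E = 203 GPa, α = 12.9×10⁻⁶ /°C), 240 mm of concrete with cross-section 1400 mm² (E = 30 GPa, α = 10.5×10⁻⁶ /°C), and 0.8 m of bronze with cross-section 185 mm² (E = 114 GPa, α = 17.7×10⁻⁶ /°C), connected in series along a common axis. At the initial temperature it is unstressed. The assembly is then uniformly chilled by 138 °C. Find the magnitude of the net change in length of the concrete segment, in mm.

If the supports were absent, the total length change would be Σ αᵢΔT Lᵢ = 12.9×10⁻⁶×138×575 + 10.5×10⁻⁶×138×240 + 17.7×10⁻⁶×138×800 = 3.325 mm.
The walls prevent any net length change, so an axial force P (same in every segment) develops. Compatibility: P · Σ Lᵢ/(AᵢEᵢ) = δ_free.
The series flexibility is Σ Lᵢ/(AᵢEᵢ) = 575/(575×203×10³) + 240/(1400×30×10³) + 800/(185×114×10³) = 4.857×10⁻⁵ mm/N.
So P = 3.325 / 4.857×10⁻⁵ = 68.46 kN, tensile.
For the concrete segment, free thermal change = 10.5×10⁻⁶×138×240 = 0.3478 mm and elastic change from P = 68460×240/(1400×30×10³) = 0.3912 mm; these oppose, so the net change is 0.0435 mm (segment lengthens).

|ΔL| ≈ 0.0435 mm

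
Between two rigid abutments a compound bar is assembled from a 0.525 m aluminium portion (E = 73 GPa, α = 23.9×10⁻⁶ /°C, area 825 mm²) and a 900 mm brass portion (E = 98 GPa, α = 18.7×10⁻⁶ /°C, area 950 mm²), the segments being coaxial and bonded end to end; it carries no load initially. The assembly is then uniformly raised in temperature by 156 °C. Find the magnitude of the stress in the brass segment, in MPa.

σ ≈ 262 MPa (compressive)

If the supports were absent, the total length change would be Σ αᵢΔT Lᵢ = 23.9×10⁻⁶×156×525 + 18.7×10⁻⁶×156×900 = 4.583 mm.
The rigid supports impose zero overall length change; the single axial force P common to all segments must satisfy P Σ Lᵢ/(AᵢEᵢ) = δ_free.
The series flexibility is Σ Lᵢ/(AᵢEᵢ) = 525/(825×73×10³) + 900/(950×98×10³) = 1.838×10⁻⁵ mm/N.
Hence P = δ_free / Σ(L/AE) = 4.583/1.838×10⁻⁵ = 249.3 kN (compressive).
σ_{brass} = P / A = 249300 / 950 = 262.4 MPa.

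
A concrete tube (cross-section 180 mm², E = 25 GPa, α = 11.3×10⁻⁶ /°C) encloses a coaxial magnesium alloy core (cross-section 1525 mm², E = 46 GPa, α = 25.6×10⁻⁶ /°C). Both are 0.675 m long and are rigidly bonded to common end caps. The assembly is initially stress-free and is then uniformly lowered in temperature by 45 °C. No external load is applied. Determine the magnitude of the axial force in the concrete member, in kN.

P ≈ 2.72 kN (compressive in the concrete)

Equilibrium of a rigid end plate with no external load gives equal and opposite internal forces ±P in the two members. Since α_{magnesium alloy} > α_{concrete}, cooling drives the magnesium alloy into tension and the concrete into compression.
Equating the net (thermal + elastic) strains gives |α₁ − α₂|·ΔT = P·[1/(A₁E₁) + 1/(A₂E₂)].
|α₁ − α₂|·ΔT = 14.3×10⁻⁶ × 45 = 0.0006435.
1/(A₁E₁) + 1/(A₂E₂) = 1/(180×25×10³) + 1/(1525×46×10³) = 2.365×10⁻⁷ N⁻¹.
P = 0.0006435 / 2.365×10⁻⁷ = 2721 N = 2.721 kN.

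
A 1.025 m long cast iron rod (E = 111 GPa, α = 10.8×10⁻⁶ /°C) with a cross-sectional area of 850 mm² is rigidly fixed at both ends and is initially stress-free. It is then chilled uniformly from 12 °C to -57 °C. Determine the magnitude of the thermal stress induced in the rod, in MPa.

σ ≈ 82.7 MPa (tensile)

The supports are rigid, so the total axial strain is zero. The restrained thermal strain is ε = αΔT = 10.8×10⁻⁶ × 69 = 745.2×10⁻⁶.
The stress required to suppress this strain is σ = Eε = 111×10³ × 745.2×10⁻⁶ = 82.72 MPa, tensile since the rod is trying to contract.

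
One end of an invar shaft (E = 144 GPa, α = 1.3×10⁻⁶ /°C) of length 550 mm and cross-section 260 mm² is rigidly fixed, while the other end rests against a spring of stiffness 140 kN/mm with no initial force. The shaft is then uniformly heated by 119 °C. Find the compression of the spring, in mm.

If the spring were absent the shaft would lengthen by αΔT L = 1.3×10⁻⁶ × 119 × 550 = 0.08508 mm.
With a force P in the spring, the elastic change of the shaft is PL/(AE) and that of the spring is P/k; compatibility requires their sum to equal δ_free.
P [ L/(AE) + 1/k ] = δ_free → P [ 550/(260×144×10³) + 1/(140×10³) ] = 0.08508.
P = 0.08508 / 2.183×10⁻⁵ = 3897 N.
Spring compression = P/k = 3897/(140×10³) = 0.02784 mm.

δ ≈ 0.0278 mm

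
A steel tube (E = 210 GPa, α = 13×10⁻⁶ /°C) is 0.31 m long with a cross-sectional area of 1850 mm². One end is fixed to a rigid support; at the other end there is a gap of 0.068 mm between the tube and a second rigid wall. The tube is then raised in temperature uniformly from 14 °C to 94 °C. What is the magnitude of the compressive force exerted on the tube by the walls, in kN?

Free thermal elongation = αΔT L = 13×10⁻⁶ × 80 × 310 = 0.3224 mm.
This exceeds the 0.068 mm gap, so the wall pushes back. The portion of expansion that must be recovered elastically is δ_free − gap = 0.3224 − 0.068 = 0.2544 mm.
Compatibility: PL/(AE) = 0.2544 mm, so σ = P/A = E × (0.2544/310) = 172.3 MPa.
P = σA = 172.3 × 1850 = 318.8 kN.

P ≈ 319 kN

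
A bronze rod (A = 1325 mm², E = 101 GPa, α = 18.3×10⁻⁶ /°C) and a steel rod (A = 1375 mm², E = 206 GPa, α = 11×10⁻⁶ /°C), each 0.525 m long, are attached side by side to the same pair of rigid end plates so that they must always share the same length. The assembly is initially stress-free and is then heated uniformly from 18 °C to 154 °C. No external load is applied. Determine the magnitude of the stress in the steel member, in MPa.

σ ≈ 65.6 MPa (tensile)

Both members must finish at the same length. With the larger α, the bronze tends to over-expand; the plates restrain it, putting the bronze in compression and the steel in tension. With no external load the two internal forces are equal and opposite, magnitude P.
Setting the final lengths equal and cancelling L: (α₁ − α₂)ΔT = P/(A₁E₁) + P/(A₂E₂).
|α₁ − α₂|·ΔT = 7.3×10⁻⁶ × 136 = 0.0009928.
1/(A₁E₁) + 1/(A₂E₂) = 1/(1325×101×10³) + 1/(1375×206×10³) = 1.1×10⁻⁸ N⁻¹.
So P = 0.0009928 / 1.1×10⁻⁸ = 90.23 kN.
σ_{steel} = P/A₂ = 90230/1375 = 65.62 MPa, tensile.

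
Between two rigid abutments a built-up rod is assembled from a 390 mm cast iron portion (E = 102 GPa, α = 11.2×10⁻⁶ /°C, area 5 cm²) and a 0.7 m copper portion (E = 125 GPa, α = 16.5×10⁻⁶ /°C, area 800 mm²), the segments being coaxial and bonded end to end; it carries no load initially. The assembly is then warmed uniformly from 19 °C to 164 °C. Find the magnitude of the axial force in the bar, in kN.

P ≈ 158 kN (compressive)

Free thermal expansion of the whole bar: Σ αᵢΔT Lᵢ = 11.2×10⁻⁶×145×390 + 16.5×10⁻⁶×145×700 = 2.308 mm.
The walls prevent any net length change, so an axial force P (same in every segment) develops. Compatibility: P · Σ Lᵢ/(AᵢEᵢ) = δ_free.
Σ Lᵢ/(AᵢEᵢ) = 390/(500×102×10³) + 700/(800×125×10³) = 1.465×10⁻⁵ mm/N.
P = 2.308 / 1.465×10⁻⁵ = 157600 N = 157.6 kN, compressive.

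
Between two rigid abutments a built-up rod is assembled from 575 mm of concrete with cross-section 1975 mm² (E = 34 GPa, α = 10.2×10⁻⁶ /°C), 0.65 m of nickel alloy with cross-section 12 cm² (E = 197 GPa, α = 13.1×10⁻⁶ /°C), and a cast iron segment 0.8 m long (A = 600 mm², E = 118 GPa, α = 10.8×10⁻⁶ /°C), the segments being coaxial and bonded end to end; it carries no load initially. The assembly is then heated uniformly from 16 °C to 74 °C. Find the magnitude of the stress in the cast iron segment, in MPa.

If the supports were absent, the total length change would be Σ αᵢΔT Lᵢ = 10.2×10⁻⁶×58×575 + 13.1×10⁻⁶×58×650 + 10.8×10⁻⁶×58×800 = 1.335 mm.
The rigid supports impose zero overall length change; the single axial force P common to all segments must satisfy P Σ Lᵢ/(AᵢEᵢ) = δ_free.
The series flexibility is Σ Lᵢ/(AᵢEᵢ) = 575/(1975×34×10³) + 650/(1200×197×10³) + 800/(600×118×10³) = 2.261×10⁻⁵ mm/N.
P = 1.335 / 2.261×10⁻⁵ = 59050 N = 59.05 kN, compressive.
σ_{cast iron} = P / A = 59050 / 600 = 98.41 MPa.

σ ≈ 98.4 MPa (compressive)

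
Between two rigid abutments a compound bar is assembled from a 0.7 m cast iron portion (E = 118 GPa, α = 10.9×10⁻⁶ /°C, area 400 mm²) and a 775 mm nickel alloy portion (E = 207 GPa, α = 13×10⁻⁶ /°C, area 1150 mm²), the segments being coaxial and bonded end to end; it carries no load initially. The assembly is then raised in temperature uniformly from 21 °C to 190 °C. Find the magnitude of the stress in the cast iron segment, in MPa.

σ ≈ 414 MPa (compressive)

If the supports were absent, the total length change would be Σ αᵢΔT Lᵢ = 10.9×10⁻⁶×169×700 + 13×10⁻⁶×169×775 = 2.992 mm.
Since the ends are fixed, an axial force P builds up, equal in every segment, with P · Σ Lᵢ/(AᵢEᵢ) = δ_free.
The series flexibility is Σ Lᵢ/(AᵢEᵢ) = 700/(400×118×10³) + 775/(1150×207×10³) = 1.809×10⁻⁵ mm/N.
P = 2.992 / 1.809×10⁻⁵ = 165400 N = 165.4 kN, compressive.
σ_{cast iron} = P / A = 165400 / 400 = 413.6 MPa.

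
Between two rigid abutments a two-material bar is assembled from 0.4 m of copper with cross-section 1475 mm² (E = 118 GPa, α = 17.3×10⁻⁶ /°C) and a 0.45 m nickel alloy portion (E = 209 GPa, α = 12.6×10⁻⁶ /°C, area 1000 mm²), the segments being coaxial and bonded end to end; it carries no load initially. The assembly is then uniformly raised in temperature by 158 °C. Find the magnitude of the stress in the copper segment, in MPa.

With the walls removed the bar would change length by δ_free = Σ αᵢΔT Lᵢ = 17.3×10⁻⁶×158×400 + 12.6×10⁻⁶×158×450 = 1.989 mm.
The rigid supports impose zero overall length change; the single axial force P common to all segments must satisfy P Σ Lᵢ/(AᵢEᵢ) = δ_free.
Σ Lᵢ/(AᵢEᵢ) = 400/(1475×118×10³) + 450/(1000×209×10³) = 4.451×10⁻⁶ mm/N.
So P = 1.989 / 4.451×10⁻⁶ = 446.9 kN, compressive.
σ_{copper} = P / A = 446900 / 1475 = 303 MPa.

σ ≈ 303 MPa (compressive)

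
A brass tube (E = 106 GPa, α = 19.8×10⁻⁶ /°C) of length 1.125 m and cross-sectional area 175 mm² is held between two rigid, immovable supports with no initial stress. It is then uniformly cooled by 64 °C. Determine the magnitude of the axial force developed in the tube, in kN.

P ≈ 23.5 kN (tensile)

Full restraint means ε = 0, so the stress is σ = EαΔT = 106×10³ × 19.8×10⁻⁶ × 64 = 134.3 MPa.
Then P = σA = 134.3 × 175 mm² = 23.51 kN, tensile.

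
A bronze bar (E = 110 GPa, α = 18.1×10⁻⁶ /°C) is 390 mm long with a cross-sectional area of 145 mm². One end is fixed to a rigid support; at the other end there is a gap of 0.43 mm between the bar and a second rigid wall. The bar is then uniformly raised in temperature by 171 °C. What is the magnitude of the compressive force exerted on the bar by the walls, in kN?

Free thermal elongation = αΔT L = 18.1×10⁻⁶ × 171 × 390 = 1.207 mm.
This exceeds the 0.43 mm gap, so the wall pushes back. The portion of expansion that must be recovered elastically is δ_free − gap = 1.207 − 0.43 = 0.7771 mm.
So σ = E(δ_free − g)/L = 110×10³ × 0.7771/390 = 219.2 MPa.
P = σA = 219.2 × 145 = 31.78 kN.

P ≈ 31.8 kN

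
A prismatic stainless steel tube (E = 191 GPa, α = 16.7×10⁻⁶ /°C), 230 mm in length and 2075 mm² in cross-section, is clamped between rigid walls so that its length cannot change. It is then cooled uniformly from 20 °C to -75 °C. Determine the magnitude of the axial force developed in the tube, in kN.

Full restraint means ε = 0, so the stress is σ = EαΔT = 191×10³ × 16.7×10⁻⁶ × 95 = 303 MPa.
P = AEαΔT = 2075 × 191×10³ × 16.7×10⁻⁶ × 95 = 628.8 kN (tensile).

P ≈ 629 kN (tensile)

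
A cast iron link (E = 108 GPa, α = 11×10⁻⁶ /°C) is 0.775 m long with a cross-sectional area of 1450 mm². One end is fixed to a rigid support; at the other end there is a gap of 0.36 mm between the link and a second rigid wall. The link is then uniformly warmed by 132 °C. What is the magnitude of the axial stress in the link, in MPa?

σ ≈ 107 MPa (compressive)

Unrestrained expansion: δ_free = αΔT L = 11×10⁻⁶ × 132 × 775 = 1.125 mm.
The gap closes (δ_free > 0.36 mm) and the wall then resists a further 1.125 − 0.36 = 0.7653 mm of expansion.
That suppressed elongation corresponds to σ = E·Δ/L = 108×10³ × 0.7653/775 = 106.6 MPa.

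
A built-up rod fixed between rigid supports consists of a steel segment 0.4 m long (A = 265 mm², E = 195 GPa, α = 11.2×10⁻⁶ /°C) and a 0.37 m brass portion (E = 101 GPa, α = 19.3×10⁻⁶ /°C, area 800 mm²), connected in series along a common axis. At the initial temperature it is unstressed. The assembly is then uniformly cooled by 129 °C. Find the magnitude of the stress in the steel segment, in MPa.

σ ≈ 459 MPa (tensile)

If the supports were absent, the total length change would be Σ αᵢΔT Lᵢ = 11.2×10⁻⁶×129×400 + 19.3×10⁻⁶×129×370 = 1.499 mm.
The walls prevent any net length change, so an axial force P (same in every segment) develops. Compatibility: P · Σ Lᵢ/(AᵢEᵢ) = δ_free.
The series flexibility is Σ Lᵢ/(AᵢEᵢ) = 400/(265×195×10³) + 370/(800×101×10³) = 1.232×10⁻⁵ mm/N.
P = 1.499 / 1.232×10⁻⁵ = 121700 N = 121.7 kN, tensile.
σ_{steel} = P / A = 121700 / 265 = 459.2 MPa.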